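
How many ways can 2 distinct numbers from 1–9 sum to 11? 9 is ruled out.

2 distinct digits from 1–9 sum between 3 and 17.
Dropping sets that contain 9.
Enumerating: {3,8}, {4,7}, {5,6}.

3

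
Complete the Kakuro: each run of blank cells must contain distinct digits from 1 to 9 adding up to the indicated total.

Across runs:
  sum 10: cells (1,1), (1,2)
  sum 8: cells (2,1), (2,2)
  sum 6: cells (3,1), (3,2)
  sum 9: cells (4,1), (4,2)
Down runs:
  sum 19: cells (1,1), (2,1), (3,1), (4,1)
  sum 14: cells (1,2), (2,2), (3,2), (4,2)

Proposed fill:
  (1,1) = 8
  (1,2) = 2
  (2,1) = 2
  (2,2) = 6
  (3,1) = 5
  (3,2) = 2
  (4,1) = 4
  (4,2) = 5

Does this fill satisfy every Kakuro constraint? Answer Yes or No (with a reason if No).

No — the across run (3,1)–(3,2) sums to 7, not 6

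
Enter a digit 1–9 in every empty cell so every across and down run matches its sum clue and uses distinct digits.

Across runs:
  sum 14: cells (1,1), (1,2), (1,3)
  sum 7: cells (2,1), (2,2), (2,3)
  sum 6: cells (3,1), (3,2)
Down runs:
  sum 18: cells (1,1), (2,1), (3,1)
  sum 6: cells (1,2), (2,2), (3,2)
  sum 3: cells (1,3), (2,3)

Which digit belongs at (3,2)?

7 in 3 cells must be {1,2,4}; 6 in 3 cells must be {1,2,3}; 3 in 2 cells must be {1,2}.
Nothing is forced directly, so branch on (1,3), whose candidates are 1 or 2. If (1,3) = 1: then (1,2) would have to be in {4,5,6,7,8,9} for the 14 across but in {1,2,3} for the 6 down — contradiction. So (1,3) = 2.
Given what's placed, (1,2) must be 3 to fit the 14 across and 6 down.
(2,3) = 3 − 2 = 1 completes the 3 down.
(1,1) = 14 − 5 = 9 completes the 14 across.
(2,2) = 2: the only remaining digit allowed by both the 7 across and the 6 down.
(3,2) = 6 − 5 = 1 completes the 6 down.

1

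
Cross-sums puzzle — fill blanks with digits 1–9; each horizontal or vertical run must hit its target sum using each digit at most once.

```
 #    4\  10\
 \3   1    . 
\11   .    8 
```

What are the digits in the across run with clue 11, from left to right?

3 8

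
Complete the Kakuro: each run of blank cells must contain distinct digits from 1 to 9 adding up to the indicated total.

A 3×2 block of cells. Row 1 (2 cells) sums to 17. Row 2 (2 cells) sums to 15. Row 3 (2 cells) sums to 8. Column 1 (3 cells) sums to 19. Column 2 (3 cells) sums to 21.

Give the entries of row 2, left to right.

17 in 2 cells must be {8,9}.
Nothing is forced directly, so branch on (3,2), whose candidates are 5 or 6 or 7. If (3,2) = 5: that forces (1,2) = 9, (2,2) = 7, (3,1) = 3, after which (1,1) would have to be in {8} for the 17 across but in {7,9} for the 19 down — contradiction. If (3,2) = 7: then (3,1) would have to be in {1} for the 8 across but in {2,3,4,5,6,7,8,9} for the 19 down — contradiction. So (3,2) = 6.
Given what's placed, (1,2) must be 8 to fit the 17 across and 21 down.
(2,2) = 21 − 14 = 7 completes the 21 down.
(3,1) = 8 − 6 = 2 completes the 8 across.
(1,1) = 17 − 8 = 9 completes the 17 across.
(2,1) = 15 − 7 = 8 completes the 15 across.

8, 7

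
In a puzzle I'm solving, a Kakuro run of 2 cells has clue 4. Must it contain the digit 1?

Yes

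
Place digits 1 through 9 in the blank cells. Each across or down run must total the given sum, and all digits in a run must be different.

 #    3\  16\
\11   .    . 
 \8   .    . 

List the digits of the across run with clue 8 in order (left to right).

3 in 2 cells must be {1,2}; 16 in 2 cells must be {7,9}.
The 11 across and the 3 down share only 2, so R1C1 = 2.
R1C2 = 11 − 2 = 9 completes the 11 across.
R2C1 = 3 − 2 = 1 completes the 3 down.
R2C2 = 8 − 1 = 7 completes the 8 across.

1, 7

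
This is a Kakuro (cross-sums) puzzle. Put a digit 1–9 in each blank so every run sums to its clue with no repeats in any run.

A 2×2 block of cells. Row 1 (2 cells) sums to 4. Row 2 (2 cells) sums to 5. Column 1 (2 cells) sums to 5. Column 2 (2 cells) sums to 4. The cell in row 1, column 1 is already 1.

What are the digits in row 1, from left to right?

1 3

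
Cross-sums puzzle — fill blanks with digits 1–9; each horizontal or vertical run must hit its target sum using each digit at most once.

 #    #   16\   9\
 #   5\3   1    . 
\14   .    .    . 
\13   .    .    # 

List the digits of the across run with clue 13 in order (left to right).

4 9

3 in 2 cells must be {1,2}.
R1C3 = 3 − 1 = 2 completes the 3 across.
R2C3 = 9 − 2 = 7 completes the 9 down.
R3C1 = 4: only digit in both the 13-across and 5-down candidate sets.
R3C2 = 13 − 4 = 9 completes the 13 across.
R2C1 = 5 − 4 = 1 completes the 5 down.
R2C2 = 14 − 8 = 6 completes the 14 across.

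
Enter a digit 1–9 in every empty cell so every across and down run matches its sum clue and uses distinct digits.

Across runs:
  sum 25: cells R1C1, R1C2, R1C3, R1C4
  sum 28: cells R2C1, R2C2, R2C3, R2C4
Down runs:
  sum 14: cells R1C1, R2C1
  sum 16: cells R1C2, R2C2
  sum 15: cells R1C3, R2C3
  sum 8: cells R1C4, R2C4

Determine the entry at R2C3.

16 in 2 cells must be {7,9}.
Nothing is forced directly, so branch on R1C2, whose candidates are 7 or 9. If R1C2 = 9: that forces R2C2 = 7, after which R2C4 would have to be in {4,8,9} for the 28 across but in {1,2,3,5,6,7} for the 8 down — contradiction. So R1C2 = 7.
R2C2 = 16 − 7 = 9 completes the 16 down.
Nothing is forced directly, so branch on R1C3, whose candidates are 6 or 8 or 9. If R1C3 = 6: that forces R1C4 = 3, after which R2C3 would have to be in {4,5,6,7,8} for the 28 across but in {9} for the 15 down — contradiction. If R1C3 = 8: that forces R2C3 = 7, after which R2C4 would have to be in {4,8} for the 28 across but in {1,2,3,5,6,7} for the 8 down — contradiction. So R1C3 = 9.
R2C3 = 15 − 9 = 6 completes the 15 down.

6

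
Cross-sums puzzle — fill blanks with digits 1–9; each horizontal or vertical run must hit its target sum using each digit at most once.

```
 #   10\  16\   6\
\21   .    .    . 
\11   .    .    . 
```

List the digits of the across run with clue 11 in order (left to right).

16 in 2 cells must be {7,9}.
The 11 across and the 16 down share only 7, so R2C2 = 7.
Given what's placed, R2C3 must be 1 to fit the 11 across and 6 down.
R1C2 = 16 − 7 = 9 completes the 16 down.
R1C3 = 6 − 1 = 5 completes the 6 down.
R2C1 = 11 − 8 = 3 completes the 11 across.
R1C1 = 21 − 14 = 7 completes the 21 across.

3, 7, 1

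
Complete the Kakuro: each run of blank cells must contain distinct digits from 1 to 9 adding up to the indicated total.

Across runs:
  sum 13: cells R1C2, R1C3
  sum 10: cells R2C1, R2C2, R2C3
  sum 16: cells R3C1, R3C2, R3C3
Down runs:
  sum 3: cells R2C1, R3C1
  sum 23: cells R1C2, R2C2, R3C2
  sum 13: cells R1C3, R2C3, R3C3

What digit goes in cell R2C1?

1

3 in 2 cells must be {1,2}; 23 in 3 cells must be {6,8,9}.
Only 6 fits R2C2 under both its across sum 10 and down sum 23.
Given what's placed, R2C1 must be 1 to fit the 10 across and 3 down.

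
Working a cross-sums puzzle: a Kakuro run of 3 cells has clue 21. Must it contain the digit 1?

Counterexample: {4,8,9} sums to 21 without using 1.

No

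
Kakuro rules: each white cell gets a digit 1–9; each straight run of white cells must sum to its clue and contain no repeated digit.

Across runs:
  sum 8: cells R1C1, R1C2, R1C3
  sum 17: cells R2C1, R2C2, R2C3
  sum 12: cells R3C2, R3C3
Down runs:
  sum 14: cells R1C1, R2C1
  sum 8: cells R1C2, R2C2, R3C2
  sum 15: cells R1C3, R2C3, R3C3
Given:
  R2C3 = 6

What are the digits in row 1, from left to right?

The 8 across and the 14 down share only 5, so R1C1 = 5.
R2C1 = 14 − 5 = 9 completes the 14 down.
R2C2 = 17 − 15 = 2 completes the 17 across.
Given what's placed, R3C2 must be 5 to fit the 12 across and 8 down.
R3C3 = 12 − 5 = 7 completes the 12 across.
R1C2 = 8 − 7 = 1 completes the 8 down.
R1C3 = 8 − 6 = 2 completes the 8 across.

5 1 2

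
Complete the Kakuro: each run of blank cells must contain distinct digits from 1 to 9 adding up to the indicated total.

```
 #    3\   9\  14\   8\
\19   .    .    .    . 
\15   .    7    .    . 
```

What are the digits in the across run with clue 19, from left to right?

1 2 9 7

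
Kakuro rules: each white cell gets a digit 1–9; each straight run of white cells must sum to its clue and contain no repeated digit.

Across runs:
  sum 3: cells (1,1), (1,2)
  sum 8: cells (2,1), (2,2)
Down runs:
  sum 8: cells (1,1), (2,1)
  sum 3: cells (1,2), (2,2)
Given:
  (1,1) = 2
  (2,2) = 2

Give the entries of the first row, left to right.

2, 1

3 in 2 cells must be {1,2}.
(1,2) = 3 − 2 = 1 completes the 3 across.
(2,1) = 8 − 2 = 6 completes the 8 across.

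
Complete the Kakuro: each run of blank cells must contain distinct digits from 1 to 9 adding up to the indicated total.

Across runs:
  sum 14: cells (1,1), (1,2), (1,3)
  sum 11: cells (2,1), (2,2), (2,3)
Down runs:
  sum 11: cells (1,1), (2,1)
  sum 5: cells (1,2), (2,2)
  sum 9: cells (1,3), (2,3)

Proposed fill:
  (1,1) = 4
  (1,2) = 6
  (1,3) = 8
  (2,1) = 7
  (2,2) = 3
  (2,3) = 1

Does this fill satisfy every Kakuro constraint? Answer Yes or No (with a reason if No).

No — the down run (1,2)–(2,2) sums to 9, not 5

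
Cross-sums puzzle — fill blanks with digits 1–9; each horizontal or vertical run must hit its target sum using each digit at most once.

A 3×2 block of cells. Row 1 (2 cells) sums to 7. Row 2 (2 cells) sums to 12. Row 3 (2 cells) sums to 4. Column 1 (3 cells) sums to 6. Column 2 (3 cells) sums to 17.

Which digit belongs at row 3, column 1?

4 in 2 cells must be {1,3}; 6 in 3 cells must be {1,2,3}.
The 12 across and the 6 down share only 3, so (2,1) = 3.
(2,2) = 12 − 3 = 9 completes the 12 across.
Given what's placed, (3,1) must be 1 to fit the 4 across and 6 down.
(3,2) = 4 − 1 = 3 completes the 4 across.
(1,1) = 6 − 4 = 2 completes the 6 down.
(1,2) = 7 − 2 = 5 completes the 7 across.

1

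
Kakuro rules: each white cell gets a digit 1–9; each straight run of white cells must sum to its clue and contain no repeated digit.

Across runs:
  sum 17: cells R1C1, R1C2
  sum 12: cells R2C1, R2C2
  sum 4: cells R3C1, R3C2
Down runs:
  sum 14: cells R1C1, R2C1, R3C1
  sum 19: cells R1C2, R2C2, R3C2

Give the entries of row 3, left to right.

1 3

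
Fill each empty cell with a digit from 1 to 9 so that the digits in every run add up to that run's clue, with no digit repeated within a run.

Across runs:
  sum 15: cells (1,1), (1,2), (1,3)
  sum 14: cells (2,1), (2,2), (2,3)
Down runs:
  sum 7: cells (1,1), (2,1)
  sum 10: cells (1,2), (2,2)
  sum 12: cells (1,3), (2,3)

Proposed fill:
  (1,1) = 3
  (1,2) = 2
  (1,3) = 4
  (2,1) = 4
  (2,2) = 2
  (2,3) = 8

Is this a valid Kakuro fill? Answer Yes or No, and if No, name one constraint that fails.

No — the across run (1,1)–(1,3) sums to 9, not 15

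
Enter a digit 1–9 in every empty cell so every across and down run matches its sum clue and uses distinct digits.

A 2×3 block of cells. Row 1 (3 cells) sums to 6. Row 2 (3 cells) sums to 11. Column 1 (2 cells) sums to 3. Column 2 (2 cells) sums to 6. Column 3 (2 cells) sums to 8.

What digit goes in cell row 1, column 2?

2

6 in 3 cells must be {1,2,3}; 3 in 2 cells must be {1,2}.
Nothing is forced directly, so branch on (1,1), whose candidates are 1 or 2. If (1,1) = 2: that forces (1,2) = 1, (1,3) = 3, (2,1) = 1, after which (2,2) would have to be in {2,3,4,6,7,8} for the 11 across but in {5} for the 6 down — contradiction. So (1,1) = 1.
Given what's placed, (1,2) must be 2 to fit the 6 across and 6 down.
(1,3) = 6 − 3 = 3 completes the 6 across.
(2,1) = 3 − 1 = 2 completes the 3 down.
(2,2) = 6 − 2 = 4 completes the 6 down.
(2,3) = 11 − 6 = 5 completes the 11 across.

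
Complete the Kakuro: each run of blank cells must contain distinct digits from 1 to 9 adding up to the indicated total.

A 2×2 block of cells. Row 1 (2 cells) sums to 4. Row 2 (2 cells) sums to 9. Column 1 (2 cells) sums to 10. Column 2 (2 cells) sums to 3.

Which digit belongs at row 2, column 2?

2

4 in 2 cells must be {1,3}; 3 in 2 cells must be {1,2}.
The 4 across and the 3 down share only 1, so (1,2) = 1.
(2,2) = 3 − 1 = 2 completes the 3 down.
(1,1) = 4 − 1 = 3 completes the 4 across.
(2,1) = 9 − 2 = 7 completes the 9 across.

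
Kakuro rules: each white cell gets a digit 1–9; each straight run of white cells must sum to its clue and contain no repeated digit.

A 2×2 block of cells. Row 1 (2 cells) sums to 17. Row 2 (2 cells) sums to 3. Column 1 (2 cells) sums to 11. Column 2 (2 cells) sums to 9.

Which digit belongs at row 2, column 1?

2

17 in 2 cells must be {8,9}; 3 in 2 cells must be {1,2}.
The 17 across and the 9 down share only 8, so (1,2) = 8.
The 3 across and the 11 down share only 2, so (2,1) = 2.
(2,2) = 3 − 2 = 1 completes the 3 across.
(1,1) = 17 − 8 = 9 completes the 17 across.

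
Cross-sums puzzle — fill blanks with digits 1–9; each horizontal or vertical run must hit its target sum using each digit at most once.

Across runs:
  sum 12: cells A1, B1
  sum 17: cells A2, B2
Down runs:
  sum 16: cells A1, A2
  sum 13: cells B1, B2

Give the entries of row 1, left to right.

17 in 2 cells must be {8,9}; 16 in 2 cells must be {7,9}.
The 17 across and the 16 down share only 9, so A2 = 9.
B2 = 17 − 9 = 8 completes the 17 across.
A1 = 16 − 9 = 7 completes the 16 down.
B1 = 12 − 7 = 5 completes the 12 across.

7 5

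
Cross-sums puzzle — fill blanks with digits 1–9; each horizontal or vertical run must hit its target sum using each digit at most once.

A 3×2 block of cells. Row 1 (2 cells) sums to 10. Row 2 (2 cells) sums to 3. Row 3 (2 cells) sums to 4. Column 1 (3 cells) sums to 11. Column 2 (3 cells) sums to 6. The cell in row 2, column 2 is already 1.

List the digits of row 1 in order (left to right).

3 in 2 cells must be {1,2}; 4 in 2 cells must be {1,3}; 6 in 3 cells must be {1,2,3}.
(2,1) = 3 − 1 = 2 completes the 3 across.
(3,2) = 3: the only remaining digit allowed by both the 4 across and the 6 down.
(1,2) = 6 − 4 = 2 completes the 6 down.
(3,1) = 4 − 3 = 1 completes the 4 across.
(1,1) = 10 − 2 = 8 completes the 10 across.

8 2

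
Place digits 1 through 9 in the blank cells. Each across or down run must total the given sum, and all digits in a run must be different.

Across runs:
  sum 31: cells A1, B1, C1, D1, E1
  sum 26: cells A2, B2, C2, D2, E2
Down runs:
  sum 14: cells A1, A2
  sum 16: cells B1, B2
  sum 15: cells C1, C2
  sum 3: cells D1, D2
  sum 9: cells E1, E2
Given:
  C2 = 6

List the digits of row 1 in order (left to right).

6 7 9 1 8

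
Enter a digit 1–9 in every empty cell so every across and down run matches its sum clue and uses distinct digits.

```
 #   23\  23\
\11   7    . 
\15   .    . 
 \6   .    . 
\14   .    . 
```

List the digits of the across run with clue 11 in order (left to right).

R1C2 = 11 − 7 = 4 completes the 11 across.
Nothing is forced directly, so branch on R3C2, whose candidates are 2 or 5. If R3C2 = 2: that forces R3C1 = 4, R4C1 = 9, after which R4C2 would have to be in {5} for the 14 across but in {8,9} for the 23 down — contradiction. So R3C2 = 5.
R3C1 = 6 − 5 = 1 completes the 6 across.
Nothing is forced directly, so branch on R2C1, whose candidates are 6 or 9. If R2C1 = 6: then R2C2 would have to be in {9} for the 15 across but in {6,8} for the 23 down — contradiction. So R2C1 = 9.
R2C2 = 15 − 9 = 6 completes the 15 across.
R4C1 = 23 − 17 = 6 completes the 23 down.
R4C2 = 14 − 6 = 8 completes the 14 across.

7 4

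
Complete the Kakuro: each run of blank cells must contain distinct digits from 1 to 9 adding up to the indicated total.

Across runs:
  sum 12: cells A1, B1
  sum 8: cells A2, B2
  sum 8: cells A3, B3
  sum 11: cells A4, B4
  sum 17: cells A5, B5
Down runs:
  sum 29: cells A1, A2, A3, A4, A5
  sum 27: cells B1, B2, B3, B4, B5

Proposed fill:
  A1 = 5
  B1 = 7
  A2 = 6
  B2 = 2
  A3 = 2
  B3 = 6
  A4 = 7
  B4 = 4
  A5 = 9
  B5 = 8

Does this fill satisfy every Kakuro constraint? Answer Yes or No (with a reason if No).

Yes

Across: 5+7=12; 6+2=8; 2+6=8; 7+4=11; 9+8=17. Down: 5+6+2+7+9=29; 7+2+6+4+8=27. No digit repeats within any run.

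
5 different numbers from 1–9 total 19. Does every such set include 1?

Yes

Every partition of 19 into 5 distinct digits includes 1: {1,2,3,4,9}, {1,2,3,5,8}, {1,2,3,6,7}, {1,2,4,5,7}, {1,3,4,5,6}.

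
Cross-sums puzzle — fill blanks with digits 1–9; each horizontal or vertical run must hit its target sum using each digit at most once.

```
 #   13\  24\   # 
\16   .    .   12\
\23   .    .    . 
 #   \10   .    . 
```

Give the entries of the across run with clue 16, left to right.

7 9

16 in 2 cells must be {7,9}; 23 in 3 cells must be {6,8,9}; 24 in 3 cells must be {7,8,9}.
Nothing is forced directly, so branch on R1C1, whose candidates are 7 or 9. If R1C1 = 9: that forces R1C2 = 7, after which R2C1 would have to be in {6,8,9} for the 23 across but in {4} for the 13 down — contradiction. So R1C1 = 7.
R1C2 = 16 − 7 = 9 completes the 16 across.
R2C1 = 13 − 7 = 6 completes the 13 down.
R2C2 = 8: the only remaining digit allowed by both the 23 across and the 24 down.
R2C3 = 23 − 14 = 9 completes the 23 across.
R3C2 = 24 − 17 = 7 completes the 24 down.
R3C3 = 10 − 7 = 3 completes the 10 across.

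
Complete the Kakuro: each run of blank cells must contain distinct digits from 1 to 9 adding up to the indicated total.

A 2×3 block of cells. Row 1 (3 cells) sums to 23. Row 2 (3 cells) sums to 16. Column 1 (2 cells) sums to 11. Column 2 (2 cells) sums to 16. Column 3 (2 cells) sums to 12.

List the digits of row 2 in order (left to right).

5 7 4

23 in 3 cells must be {6,8,9}; 16 in 2 cells must be {7,9}.
The 23 across and the 16 down share only 9, so (1,2) = 9.
Given what's placed, (1,3) must be 8 to fit the 23 across and 12 down.
(2,2) = 16 − 9 = 7 completes the 16 down.
(2,3) = 12 − 8 = 4 completes the 12 down.
(1,1) = 23 − 17 = 6 completes the 23 across.
(2,1) = 16 − 11 = 5 completes the 16 across.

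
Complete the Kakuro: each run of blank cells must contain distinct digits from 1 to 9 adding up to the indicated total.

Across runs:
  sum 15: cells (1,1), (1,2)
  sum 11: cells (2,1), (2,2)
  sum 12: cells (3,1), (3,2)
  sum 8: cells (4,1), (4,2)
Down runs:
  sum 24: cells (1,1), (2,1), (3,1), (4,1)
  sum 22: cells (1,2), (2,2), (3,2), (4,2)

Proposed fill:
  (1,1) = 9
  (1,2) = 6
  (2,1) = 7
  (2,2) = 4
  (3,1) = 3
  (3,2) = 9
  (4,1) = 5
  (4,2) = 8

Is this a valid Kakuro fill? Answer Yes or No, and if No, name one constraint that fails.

No — the down run (1,2)–(4,2) sums to 27, not 22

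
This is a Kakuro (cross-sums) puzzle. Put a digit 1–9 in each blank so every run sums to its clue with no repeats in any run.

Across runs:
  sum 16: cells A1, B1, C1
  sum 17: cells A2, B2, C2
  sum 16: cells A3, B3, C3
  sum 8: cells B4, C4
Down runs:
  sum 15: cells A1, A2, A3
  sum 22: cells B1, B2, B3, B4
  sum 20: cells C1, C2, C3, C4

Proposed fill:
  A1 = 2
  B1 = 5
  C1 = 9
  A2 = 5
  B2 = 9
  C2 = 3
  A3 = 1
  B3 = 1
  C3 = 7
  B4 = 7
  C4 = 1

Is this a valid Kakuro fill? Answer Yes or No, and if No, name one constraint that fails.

No — the down run A1–A3 sums to 8, not 15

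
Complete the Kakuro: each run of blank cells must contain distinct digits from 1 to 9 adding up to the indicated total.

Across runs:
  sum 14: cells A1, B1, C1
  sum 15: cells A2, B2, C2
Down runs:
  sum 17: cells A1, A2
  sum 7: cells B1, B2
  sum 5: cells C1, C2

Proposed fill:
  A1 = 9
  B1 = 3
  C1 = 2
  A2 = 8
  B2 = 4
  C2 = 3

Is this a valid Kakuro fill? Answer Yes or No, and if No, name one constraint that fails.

Yes

Across: 9+3+2=14; 8+4+3=15. Down: 9+8=17; 3+4=7; 2+3=5. No digit repeats within any run.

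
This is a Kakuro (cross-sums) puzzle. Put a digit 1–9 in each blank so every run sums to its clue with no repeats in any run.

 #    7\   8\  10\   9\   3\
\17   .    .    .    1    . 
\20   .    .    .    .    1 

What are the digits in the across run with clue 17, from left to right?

5 3 6 1 2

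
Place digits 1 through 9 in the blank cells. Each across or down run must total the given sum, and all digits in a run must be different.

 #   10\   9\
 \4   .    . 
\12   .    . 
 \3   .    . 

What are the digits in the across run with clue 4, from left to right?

1 3

4 in 2 cells must be {1,3}; 3 in 2 cells must be {1,2}.
Nothing is forced directly, so branch on R1C1, whose candidates are 1 or 3. If R1C1 = 3: that forces R1C2 = 1, R2C1 = 5, after which R2C2 would have to be in {7} for the 12 across but in {2,3,5,6} for the 9 down — contradiction. So R1C1 = 1.
R1C2 = 4 − 1 = 3 completes the 4 across.
Given what's placed, R3C1 must be 2 to fit the 3 across and 10 down.
R3C2 = 3 − 2 = 1 completes the 3 across.
R2C1 = 10 − 3 = 7 completes the 10 down.
R2C2 = 12 − 7 = 5 completes the 12 across.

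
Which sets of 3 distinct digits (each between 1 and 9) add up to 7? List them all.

{1,2,4}

3 distinct digits from 1–9 sum between 6 and 24.
Only one set works: {1,2,4}.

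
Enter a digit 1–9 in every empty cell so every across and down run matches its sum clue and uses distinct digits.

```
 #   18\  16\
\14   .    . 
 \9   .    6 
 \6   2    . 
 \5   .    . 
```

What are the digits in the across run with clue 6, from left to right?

R1C2 = 5: the only remaining digit allowed by both the 14 across and the 16 down.
R2C1 = 9 − 6 = 3 completes the 9 across.
R3C2 = 6 − 2 = 4 completes the 6 across.
R4C1 = 4: the only remaining digit allowed by both the 5 across and the 18 down.
R4C2 = 5 − 4 = 1 completes the 5 across.
R1C1 = 14 − 5 = 9 completes the 14 across.

2 4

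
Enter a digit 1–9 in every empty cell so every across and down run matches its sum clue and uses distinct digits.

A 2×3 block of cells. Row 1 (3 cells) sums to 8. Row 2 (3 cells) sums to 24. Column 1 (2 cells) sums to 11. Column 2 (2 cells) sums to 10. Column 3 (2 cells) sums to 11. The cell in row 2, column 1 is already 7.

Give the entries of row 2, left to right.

24 in 3 cells must be {7,8,9}.
(1,1) = 11 − 7 = 4 completes the 11 down.
Given what's placed, (1,3) must be 3 to fit the 8 across and 11 down.
(2,3) = 11 − 3 = 8 completes the 11 down.
(1,2) = 8 − 7 = 1 completes the 8 across.
(2,2) = 24 − 15 = 9 completes the 24 across.

7 9 8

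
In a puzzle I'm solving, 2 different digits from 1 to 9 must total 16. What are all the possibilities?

{7,9}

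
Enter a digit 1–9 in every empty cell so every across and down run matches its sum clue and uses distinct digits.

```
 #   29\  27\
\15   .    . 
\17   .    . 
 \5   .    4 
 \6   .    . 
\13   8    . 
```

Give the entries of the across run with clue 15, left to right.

17 in 2 cells must be {8,9}.
R2C1 = 9: the only remaining digit allowed by both the 17 across and the 29 down.
R2C2 = 17 − 9 = 8 completes the 17 across.
R3C1 = 5 − 4 = 1 completes the 5 across.
R5C2 = 13 − 8 = 5 completes the 13 across.
R4C2 = 1: the only remaining digit allowed by both the 6 across and the 27 down.
R1C2 = 27 − 18 = 9 completes the 27 down.
R4C1 = 6 − 1 = 5 completes the 6 across.
R1C1 = 15 − 9 = 6 completes the 15 across.

6, 9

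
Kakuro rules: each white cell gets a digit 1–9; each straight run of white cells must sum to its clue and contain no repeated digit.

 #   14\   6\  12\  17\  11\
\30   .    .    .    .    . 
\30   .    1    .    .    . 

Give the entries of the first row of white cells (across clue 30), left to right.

17 in 2 cells must be {8,9}.
R1C2 = 6 − 1 = 5 completes the 6 down.
No cell is forced outright now. R2C1 can only be 5 or 8 or 9 (the digits allowed by both its 30 across and its 14 down). If R2C1 = 5: that forces R1C1 = 9, R1C4 = 8, R2C4 = 9, R1C3 = 7, after which R1C5 would have to be in {1} for the 30 across but in {2,3,4,5,6,7,8,9} for the 11 down — contradiction. If R2C1 = 9: then R1C1 would have to be in {1,2,3,4,6,7,8,9} for the 30 across but in {5} for the 14 down — contradiction. So R2C1 = 8.
R1C1 = 14 − 8 = 6 completes the 14 down.
Given what's placed, R2C4 must be 9 to fit the 30 across and 17 down.
R1C4 = 17 − 9 = 8 completes the 17 down.
Nothing is forced directly, so branch on R2C3, whose candidates are 5 or 7. If R2C3 = 7: then R1C3 would have to be in {2,4,7,9} for the 30 across but in {5} for the 12 down — contradiction. So R2C3 = 5.
R1C3 = 12 − 5 = 7 completes the 12 down.
R1C5 = 30 − 26 = 4 completes the 30 across.

6 5 7 8 4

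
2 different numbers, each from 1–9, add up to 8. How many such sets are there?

3

2 distinct digits from 1–9 sum between 3 and 17.
Enumerating: {1,7}, {2,6}, {3,5}.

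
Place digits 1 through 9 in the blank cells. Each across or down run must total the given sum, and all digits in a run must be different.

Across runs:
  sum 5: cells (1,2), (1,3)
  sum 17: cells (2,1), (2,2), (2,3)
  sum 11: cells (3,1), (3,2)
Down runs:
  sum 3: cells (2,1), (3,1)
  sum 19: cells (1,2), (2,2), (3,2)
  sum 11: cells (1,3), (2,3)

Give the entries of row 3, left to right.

2 9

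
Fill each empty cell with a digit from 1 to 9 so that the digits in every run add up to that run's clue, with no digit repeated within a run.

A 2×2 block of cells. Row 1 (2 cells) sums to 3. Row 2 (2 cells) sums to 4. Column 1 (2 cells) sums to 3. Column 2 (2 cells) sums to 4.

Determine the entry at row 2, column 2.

3 in 2 cells must be {1,2}; 4 in 2 cells must be {1,3}.
The 3 across and the 4 down share only 1, so (1,2) = 1.
The 4 across and the 3 down share only 1, so (2,1) = 1.
(2,2) = 4 − 1 = 3 completes the 4 across.
(1,1) = 3 − 1 = 2 completes the 3 across.

3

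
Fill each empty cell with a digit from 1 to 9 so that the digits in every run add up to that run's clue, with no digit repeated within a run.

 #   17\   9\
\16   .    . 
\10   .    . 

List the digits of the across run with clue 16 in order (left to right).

16 in 2 cells must be {7,9}; 17 in 2 cells must be {8,9}.
The 16 across and the 17 down share only 9, so R1C1 = 9.
R1C2 = 16 − 9 = 7 completes the 16 across.
R2C1 = 17 − 9 = 8 completes the 17 down.
R2C2 = 10 − 8 = 2 completes the 10 across.

9, 7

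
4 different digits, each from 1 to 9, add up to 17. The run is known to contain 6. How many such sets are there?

3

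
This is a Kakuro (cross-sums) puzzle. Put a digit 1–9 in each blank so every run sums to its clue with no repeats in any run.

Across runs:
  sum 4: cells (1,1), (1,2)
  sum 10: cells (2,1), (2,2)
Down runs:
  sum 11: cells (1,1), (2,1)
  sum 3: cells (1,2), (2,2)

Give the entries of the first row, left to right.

3, 1

4 in 2 cells must be {1,3}; 3 in 2 cells must be {1,2}.
The 4 across and the 11 down share only 3, so (1,1) = 3.
(1,2) = 4 − 3 = 1 completes the 4 across.
(2,1) = 11 − 3 = 8 completes the 11 down.
(2,2) = 10 − 8 = 2 completes the 10 across.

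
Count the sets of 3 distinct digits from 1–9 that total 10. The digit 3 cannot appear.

2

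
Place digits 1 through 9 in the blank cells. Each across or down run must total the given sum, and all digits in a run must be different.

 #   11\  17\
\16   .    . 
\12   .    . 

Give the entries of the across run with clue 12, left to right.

16 in 2 cells must be {7,9}; 17 in 2 cells must be {8,9}.
The 16 across and the 17 down share only 9, so R1C2 = 9.
R2C2 = 17 − 9 = 8 completes the 17 down.
R1C1 = 16 − 9 = 7 completes the 16 across.
R2C1 = 12 − 8 = 4 completes the 12 across.

4, 8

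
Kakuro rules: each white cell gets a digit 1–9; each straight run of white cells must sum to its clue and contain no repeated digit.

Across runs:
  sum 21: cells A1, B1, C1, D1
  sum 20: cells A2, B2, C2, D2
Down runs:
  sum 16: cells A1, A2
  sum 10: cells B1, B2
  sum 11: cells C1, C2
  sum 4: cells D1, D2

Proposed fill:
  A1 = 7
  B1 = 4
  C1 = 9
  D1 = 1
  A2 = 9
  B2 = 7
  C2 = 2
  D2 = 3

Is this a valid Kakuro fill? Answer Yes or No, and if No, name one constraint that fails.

No — the across run A2–D2 sums to 21, not 20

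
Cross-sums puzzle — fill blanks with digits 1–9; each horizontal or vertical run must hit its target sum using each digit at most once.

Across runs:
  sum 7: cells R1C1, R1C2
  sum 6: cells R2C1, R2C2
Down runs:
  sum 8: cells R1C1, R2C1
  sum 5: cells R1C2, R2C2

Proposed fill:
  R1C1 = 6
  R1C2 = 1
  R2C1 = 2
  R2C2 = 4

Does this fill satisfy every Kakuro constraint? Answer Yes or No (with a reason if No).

Yes

Across: 6+1=7; 2+4=6. Down: 6+2=8; 1+4=5. No digit repeats within any run.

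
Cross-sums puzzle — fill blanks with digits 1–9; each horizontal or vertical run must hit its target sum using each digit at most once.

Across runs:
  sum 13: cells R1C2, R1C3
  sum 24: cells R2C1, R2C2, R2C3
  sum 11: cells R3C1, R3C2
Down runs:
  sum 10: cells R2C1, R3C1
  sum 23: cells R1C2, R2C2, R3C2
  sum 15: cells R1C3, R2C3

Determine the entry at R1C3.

7

24 in 3 cells must be {7,8,9}; 23 in 3 cells must be {6,8,9}.
Nothing is forced directly, so branch on R1C2, whose candidates are 6 or 8 or 9. If R1C2 = 8: then R1C3 would have to be in {5} for the 13 across but in {6,7,8,9} for the 15 down — contradiction. If R1C2 = 9: then R1C3 would have to be in {4} for the 13 across but in {6,7,8,9} for the 15 down — contradiction. So R1C2 = 6.
R1C3 = 13 − 6 = 7 completes the 13 across.
R2C3 = 15 − 7 = 8 completes the 15 down.
R2C2 = 9: the only remaining digit allowed by both the 24 across and the 23 down.
R3C2 = 23 − 15 = 8 completes the 23 down.
R2C1 = 24 − 17 = 7 completes the 24 across.
R3C1 = 11 − 8 = 3 completes the 11 across.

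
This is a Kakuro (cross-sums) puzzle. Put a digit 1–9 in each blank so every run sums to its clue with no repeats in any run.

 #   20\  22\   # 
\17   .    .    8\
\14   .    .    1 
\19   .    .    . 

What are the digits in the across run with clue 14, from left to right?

8 5 1

17 in 2 cells must be {8,9}.
R3C3 = 8 − 1 = 7 completes the 8 down.
No cell is forced outright now. R1C1 can only be 8 or 9 (the digits allowed by both its 17 across and its 20 down). If R1C1 = 8: that forces R1C2 = 9, R3C2 = 8, R2C2 = 5, after which R3C1 would have to be in {4} for the 19 across but in {3,5,7,9} for the 20 down — contradiction. So R1C1 = 9.
R1C2 = 17 − 9 = 8 completes the 17 across.
Given what's placed, R3C2 must be 9 to fit the 19 across and 22 down.
R2C2 = 22 − 17 = 5 completes the 22 down.
R3C1 = 19 − 16 = 3 completes the 19 across.
R2C1 = 14 − 6 = 8 completes the 14 across.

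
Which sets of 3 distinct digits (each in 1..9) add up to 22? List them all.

3 distinct digits from 1–9 sum between 6 and 24.

{5,8,9}; {6,7,9}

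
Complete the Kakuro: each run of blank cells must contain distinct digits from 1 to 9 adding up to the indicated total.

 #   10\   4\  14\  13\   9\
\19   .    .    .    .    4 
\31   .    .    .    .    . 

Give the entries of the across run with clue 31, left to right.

8 3 9 6 5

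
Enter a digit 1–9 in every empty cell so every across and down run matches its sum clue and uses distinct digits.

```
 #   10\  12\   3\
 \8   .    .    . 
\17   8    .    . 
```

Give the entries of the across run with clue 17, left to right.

3 in 2 cells must be {1,2}.
R1C1 = 10 − 8 = 2 completes the 10 down.
Given what's placed, R1C2 must be 5 to fit the 8 across and 12 down.
R1C3 = 8 − 7 = 1 completes the 8 across.
R2C2 = 12 − 5 = 7 completes the 12 down.
R2C3 = 17 − 15 = 2 completes the 17 across.

8 7 2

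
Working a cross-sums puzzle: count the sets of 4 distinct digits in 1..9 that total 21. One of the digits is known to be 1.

4

4 distinct digits from 1–9 sum between 10 and 30.
Keeping only sets containing 1.
Enumerating: {1,3,8,9}, {1,4,7,9}, {1,5,6,9}, {1,5,7,8}.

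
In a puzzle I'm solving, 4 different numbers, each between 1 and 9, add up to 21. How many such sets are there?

11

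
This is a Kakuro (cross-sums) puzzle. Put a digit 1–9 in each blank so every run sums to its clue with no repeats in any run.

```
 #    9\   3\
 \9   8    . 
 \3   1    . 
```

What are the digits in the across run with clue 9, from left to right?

3 in 2 cells must be {1,2}.
R1C2 = 9 − 8 = 1 completes the 9 across.
R2C2 = 3 − 1 = 2 completes the 3 across.

8, 1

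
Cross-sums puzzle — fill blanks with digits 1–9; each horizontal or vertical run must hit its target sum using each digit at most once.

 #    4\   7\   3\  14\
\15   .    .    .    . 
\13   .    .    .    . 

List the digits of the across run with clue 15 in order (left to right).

4 in 2 cells must be {1,3}; 3 in 2 cells must be {1,2}.
Nothing is forced directly, so branch on R2C3, whose candidates are 1 or 2. If R2C3 = 2: that forces R1C3 = 1, R2C4 = 6, R1C1 = 3, after which R1C4 would have to be in {2,4,5,6,7,9} for the 15 across but in {8} for the 14 down — contradiction. So R2C3 = 1.
R1C3 = 3 − 1 = 2 completes the 3 down.
Given what's placed, R2C1 must be 3 to fit the 13 across and 4 down.
R2C4 = 5: the only remaining digit allowed by both the 13 across and the 14 down.
R1C1 = 4 − 3 = 1 completes the 4 down.
R1C4 = 14 − 5 = 9 completes the 14 down.
R2C2 = 13 − 9 = 4 completes the 13 across.
R1C2 = 15 − 12 = 3 completes the 15 across.

1 3 2 9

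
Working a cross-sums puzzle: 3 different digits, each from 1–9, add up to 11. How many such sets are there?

3 distinct digits from 1–9 sum between 6 and 24.
Enumerating: {1,2,8}, {1,3,7}, {1,4,6}, {2,3,6}, {2,4,5}.

5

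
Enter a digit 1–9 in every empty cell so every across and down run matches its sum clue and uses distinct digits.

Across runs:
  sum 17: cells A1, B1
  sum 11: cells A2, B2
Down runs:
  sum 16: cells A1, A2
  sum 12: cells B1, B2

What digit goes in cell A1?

9

17 in 2 cells must be {8,9}; 16 in 2 cells must be {7,9}.
The 17 across and the 16 down share only 9, so A1 = 9.
B1 = 17 − 9 = 8 completes the 17 across.
A2 = 16 − 9 = 7 completes the 16 down.
B2 = 11 − 7 = 4 completes the 11 across.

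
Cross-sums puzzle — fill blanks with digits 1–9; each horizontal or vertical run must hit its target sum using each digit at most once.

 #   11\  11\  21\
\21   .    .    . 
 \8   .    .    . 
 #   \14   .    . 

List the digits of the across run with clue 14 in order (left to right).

Nothing is forced directly, so branch on R2C3, whose candidates are 4 or 5. If R2C3 = 5: that forces R2C1 = 2, R2C2 = 1, R3C3 = 9, R1C1 = 9, R1C3 = 7, after which R3C2 would have to be in {5} for the 14 across but in {2,3,4,6,7,8} for the 11 down — contradiction. So R2C3 = 4.
Given what's placed, R2C1 must be 3 to fit the 8 across and 11 down.
R2C2 = 8 − 7 = 1 completes the 8 across.
R1C1 = 11 − 3 = 8 completes the 11 down.
R1C3 = 9: the only remaining digit allowed by both the 21 across and the 21 down.
R3C3 = 21 − 13 = 8 completes the 21 down.
R1C2 = 21 − 17 = 4 completes the 21 across.
R3C2 = 14 − 8 = 6 completes the 14 across.

6 8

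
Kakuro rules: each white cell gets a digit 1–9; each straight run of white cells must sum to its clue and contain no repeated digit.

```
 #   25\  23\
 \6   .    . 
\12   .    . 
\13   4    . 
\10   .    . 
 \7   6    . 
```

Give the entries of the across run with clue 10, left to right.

R3C2 = 13 − 4 = 9 completes the 13 across.
R5C2 = 7 − 6 = 1 completes the 7 across.
No cell is forced outright now. R1C1 can only be 1 or 2 or 5 (the digits allowed by both its 6 across and its 25 down). If R1C1 = 1: that forces R1C2 = 5, after which R2C2 would have to be in {3,4,5,7,8,9} for the 12 across but in {2,6} for the 23 down — contradiction. If R1C1 = 5: then R1C2 would have to be in {1} for the 6 across but in {2,3,4,5,6,7,8} for the 23 down — contradiction. So R1C1 = 2.
R1C2 = 6 − 2 = 4 completes the 6 across.
R4C1 = 8: the only remaining digit allowed by both the 10 across and the 25 down.
R4C2 = 10 − 8 = 2 completes the 10 across.
R2C1 = 25 − 20 = 5 completes the 25 down.
R2C2 = 12 − 5 = 7 completes the 12 across.

8 2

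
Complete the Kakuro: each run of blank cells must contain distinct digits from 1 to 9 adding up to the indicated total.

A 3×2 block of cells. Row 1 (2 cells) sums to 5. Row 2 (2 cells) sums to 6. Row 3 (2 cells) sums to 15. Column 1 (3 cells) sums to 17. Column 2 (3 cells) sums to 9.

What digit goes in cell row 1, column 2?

The 15 across and the 9 down share only 6, so (3,2) = 6.
(3,1) = 15 − 6 = 9 completes the 15 across.
Nothing is forced directly, so branch on (1,2), whose candidates are 1 or 2. If (1,2) = 1: then (1,1) would have to be in {4} for the 5 across but in {1,2,3,5,6,7} for the 17 down — contradiction. So (1,2) = 2.
(1,1) = 5 − 2 = 3 completes the 5 across.
(2,1) = 17 − 12 = 5 completes the 17 down.
(2,2) = 6 − 5 = 1 completes the 6 across.

2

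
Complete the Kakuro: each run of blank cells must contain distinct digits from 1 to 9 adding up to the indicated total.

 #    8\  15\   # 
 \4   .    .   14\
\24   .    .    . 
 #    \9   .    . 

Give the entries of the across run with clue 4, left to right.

4 in 2 cells must be {1,3}; 24 in 3 cells must be {7,8,9}.
The 24 across and the 8 down share only 7, so R2C1 = 7.
R1C1 = 8 − 7 = 1 completes the 8 down.
R1C2 = 4 − 1 = 3 completes the 4 across.
R2C2 = 8: the only remaining digit allowed by both the 24 across and the 15 down.
R2C3 = 24 − 15 = 9 completes the 24 across.
R3C2 = 15 − 11 = 4 completes the 15 down.
R3C3 = 9 − 4 = 5 completes the 9 across.

1, 3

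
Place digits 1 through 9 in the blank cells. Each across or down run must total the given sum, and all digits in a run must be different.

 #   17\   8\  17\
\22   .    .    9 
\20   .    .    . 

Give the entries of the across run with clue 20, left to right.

9, 3, 8

17 in 2 cells must be {8,9}.
Given what's placed, R1C1 must be 8 to fit the 22 across and 17 down.
R1C2 = 22 − 17 = 5 completes the 22 across.
R2C1 = 17 − 8 = 9 completes the 17 down.
R2C2 = 8 − 5 = 3 completes the 8 down.
R2C3 = 20 − 12 = 8 completes the 20 across.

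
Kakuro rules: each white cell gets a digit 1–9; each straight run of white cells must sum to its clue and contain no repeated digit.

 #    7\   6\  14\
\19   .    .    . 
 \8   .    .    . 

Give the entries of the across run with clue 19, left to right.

6 4 9

The 8 across and the 14 down share only 5, so R2C3 = 5.
R1C3 = 14 − 5 = 9 completes the 14 down.
Nothing is forced directly, so branch on R1C2, whose candidates are 2 or 4. If R1C2 = 2: then R1C1 would have to be in {8} for the 19 across but in {1,2,3,4,5,6} for the 7 down — contradiction. So R1C2 = 4.
R1C1 = 19 − 13 = 6 completes the 19 across.
R2C1 = 7 − 6 = 1 completes the 7 down.
R2C2 = 8 − 6 = 2 completes the 8 across.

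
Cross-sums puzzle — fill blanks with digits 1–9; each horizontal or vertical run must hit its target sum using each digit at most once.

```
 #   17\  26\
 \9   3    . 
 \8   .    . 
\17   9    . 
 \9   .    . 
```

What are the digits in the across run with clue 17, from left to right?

17 in 2 cells must be {8,9}.
R1C2 = 9 − 3 = 6 completes the 9 across.
R2C1 = 1: the only remaining digit allowed by both the 8 across and the 17 down.
R2C2 = 8 − 1 = 7 completes the 8 across.
R3C2 = 17 − 9 = 8 completes the 17 across.
R4C1 = 17 − 13 = 4 completes the 17 down.
R4C2 = 9 − 4 = 5 completes the 9 across.

9, 8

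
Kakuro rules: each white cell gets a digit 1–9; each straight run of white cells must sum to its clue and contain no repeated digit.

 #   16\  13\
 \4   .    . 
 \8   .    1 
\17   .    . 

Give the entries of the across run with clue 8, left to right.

4 in 2 cells must be {1,3}; 17 in 2 cells must be {8,9}.
R1C2 = 3: the only remaining digit allowed by both the 4 across and the 13 down.
R2C1 = 8 − 1 = 7 completes the 8 across.
R3C1 = 8: the only remaining digit allowed by both the 17 across and the 16 down.
R3C2 = 17 − 8 = 9 completes the 17 across.
R1C1 = 4 − 3 = 1 completes the 4 across.

7, 1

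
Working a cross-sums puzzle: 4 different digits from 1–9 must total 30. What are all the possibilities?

4 distinct digits from 1–9 sum between 10 and 30.
Only one set works: {6,7,8,9}.

{6,7,8,9}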